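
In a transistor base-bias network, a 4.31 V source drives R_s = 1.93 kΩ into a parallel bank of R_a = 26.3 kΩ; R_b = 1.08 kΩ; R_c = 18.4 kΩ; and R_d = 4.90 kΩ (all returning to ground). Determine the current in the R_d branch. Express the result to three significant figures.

Combine the parallel branches: R_p = (1/26.3 + 1/1.08 + 1/18.4 + 1/4.90)⁻¹ = 0.8181 kΩ.
Node voltage V_A = V_supply · R_p/(R_s + R_p) = 4.31 × 0.2977 = 1.283 V.
Branch current I = V_A/R_d = 1.283/4.90 = 0.2618 mA.
(Check via current divider: I_total = 1.568 mA; share G_k/ΣG = 0.1670 → same result.)

I ≈ 0.262 mA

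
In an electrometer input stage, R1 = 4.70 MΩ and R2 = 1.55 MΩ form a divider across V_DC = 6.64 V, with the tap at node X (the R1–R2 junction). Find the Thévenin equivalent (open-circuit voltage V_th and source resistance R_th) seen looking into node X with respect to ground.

V_th ≈ 1.65 V, R_th ≈ 1.17 MΩ

V_th is the unloaded tap voltage: V_DC · R2/(R1+R2) = 6.64 × 0.2480 = 1.647 V.
Looking into X with the source shorted: R_th = R1·R2/(R1+R2) = 4.700 × 1.55/6.250 = 1.166 MΩ.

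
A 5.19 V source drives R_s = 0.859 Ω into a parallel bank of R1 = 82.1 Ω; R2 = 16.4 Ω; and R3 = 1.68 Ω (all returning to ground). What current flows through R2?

Parallel bank: R_p = 1/(1/82.1 + 1/16.4 + 1/1.68) = 1.496 Ω.
V_A by voltage divider: V_A = 5.19 × 1.496/(0.859 + 1.496) = 3.297 V.
I(R2) = V_A / R2 = 3.297/16.4 = 0.2010 A.

I ≈ 0.201 A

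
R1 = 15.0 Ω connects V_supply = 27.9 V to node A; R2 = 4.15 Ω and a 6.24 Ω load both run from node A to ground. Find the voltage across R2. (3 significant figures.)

R2 ‖ R_L = (4.15 × 6.24)/(4.15 + 6.24) = 2.492 Ω.
Now apply the divider: V_out = 27.9 × 0.1425 = 3.975 V.

V_out ≈ 3.98 V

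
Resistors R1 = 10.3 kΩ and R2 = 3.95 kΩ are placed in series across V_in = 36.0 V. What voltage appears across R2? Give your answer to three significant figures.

Series total: ΣR = 10.3 + 3.95 = 14.25 kΩ.
By the voltage-divider rule, V = 36.0 × 3.950/14.25 = 9.979 V.

V ≈ 9.98 V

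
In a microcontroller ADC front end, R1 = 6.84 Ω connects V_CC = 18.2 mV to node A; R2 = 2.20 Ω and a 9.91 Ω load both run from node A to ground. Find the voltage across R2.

V_out ≈ 3.79 mV

R2 ‖ R_L = (2.20 × 9.91)/(2.20 + 9.91) = 1.800 Ω.
Then V_out = V_CC · R2'/(R1 + R2') = 18.2 × 1.800/8.640 = 3.792 mV.
(Unloaded it would be 4.43 mV; the load pulls it down.)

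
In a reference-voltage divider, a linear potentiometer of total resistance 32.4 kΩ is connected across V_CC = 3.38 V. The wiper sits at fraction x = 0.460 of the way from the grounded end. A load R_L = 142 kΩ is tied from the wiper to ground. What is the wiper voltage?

V_out ≈ 1.47 V

Lower segment x·R_p = 14.90 kΩ; upper segment (1−x)·R_p = 17.50 kΩ.
Lower segment in parallel with the load: 14.90 ‖ 142 = 13.49 kΩ.
V_out = 3.38 × 13.49/(17.50 + 13.49) = 1.471 V.
(Unloaded: V_out = x·V_CC = 1.55 V.)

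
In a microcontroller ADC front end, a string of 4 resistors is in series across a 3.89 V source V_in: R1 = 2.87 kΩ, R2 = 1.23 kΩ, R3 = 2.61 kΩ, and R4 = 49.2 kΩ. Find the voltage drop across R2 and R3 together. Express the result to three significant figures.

Total series resistance ΣR = 2.87 + 1.23 + 2.61 + 49.2 = 55.91 kΩ.
R_{R2..R3} = 1.23 + 2.61 = 3.840 kΩ.
Voltage divider: V = V_in · (3.840 / 55.91) = 3.89 × 0.06868 = 0.2672 V.

V ≈ 0.267 V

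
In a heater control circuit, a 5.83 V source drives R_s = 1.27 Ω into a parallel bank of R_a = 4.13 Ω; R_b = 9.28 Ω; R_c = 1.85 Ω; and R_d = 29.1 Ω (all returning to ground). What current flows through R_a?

Equivalent of the parallel group: R_p = 1.081 Ω.
V_A = 5.83 × 1.081/2.351 = 2.681 V.
Branch current I = V_A/R_a = 2.681/4.13 = 0.6492 A.

I ≈ 0.649 A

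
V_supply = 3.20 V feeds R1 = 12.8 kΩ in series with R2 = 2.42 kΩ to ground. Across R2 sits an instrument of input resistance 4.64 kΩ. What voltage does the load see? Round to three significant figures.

V_out ≈ 0.354 V

R2 ‖ R_L = (2.42 × 4.64)/(2.42 + 4.64) = 1.590 kΩ.
Voltage divider with the loaded lower leg: V_out = 3.20 × 1.590/(12.8 + 1.590) = 3.20 × 0.1105 = 0.3537 V.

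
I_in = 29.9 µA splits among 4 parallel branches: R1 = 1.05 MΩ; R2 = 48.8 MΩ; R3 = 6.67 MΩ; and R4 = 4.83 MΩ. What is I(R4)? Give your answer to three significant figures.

I ≈ 4.66 µA

Conductances: ΣG = 1/1.05 + 1/48.8 + 1/6.67 + 1/4.83 = 1.330 (1/MΩ).
Current divider: I(R4) = I_in · G_k/ΣG = 29.9 × (0.2070/1.330) = 29.9 × 0.1557 = 4.655 µA.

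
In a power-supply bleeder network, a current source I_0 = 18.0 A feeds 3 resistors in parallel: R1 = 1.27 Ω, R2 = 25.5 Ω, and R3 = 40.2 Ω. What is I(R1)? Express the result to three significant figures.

I ≈ 16.6 A

Total conductance ΣG = 1/1.27 + 1/25.5 + 1/40.2 = 0.8515 (units of 1/Ω).
By the current-divider rule, I = I_0 · G_k/ΣG = 18.0 × 0.9247 = 16.65 A.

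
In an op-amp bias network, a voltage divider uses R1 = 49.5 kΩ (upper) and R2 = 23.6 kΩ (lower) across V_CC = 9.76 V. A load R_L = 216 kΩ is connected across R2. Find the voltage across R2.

V_out ≈ 2.93 V

First combine the lower leg with the load: R2 ‖ R_L = 21.28 kΩ.
Now apply the divider: V_out = 9.76 × 0.3006 = 2.934 V.
(Unloaded it would be 3.15 V; the load pulls it down.)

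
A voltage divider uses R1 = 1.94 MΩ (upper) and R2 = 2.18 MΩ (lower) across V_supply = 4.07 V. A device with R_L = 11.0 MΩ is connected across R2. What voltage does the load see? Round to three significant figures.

The load sits in parallel with R2, giving an effective lower resistance R2' = R2·R_L/(R2+R_L) = 1.819 MΩ.
Now apply the divider: V_out = 4.07 × 0.4840 = 1.970 V.

V_out ≈ 1.97 V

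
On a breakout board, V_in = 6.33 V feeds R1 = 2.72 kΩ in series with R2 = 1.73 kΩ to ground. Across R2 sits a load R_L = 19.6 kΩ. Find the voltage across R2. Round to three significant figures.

First combine the lower leg with the load: R2 ‖ R_L = 1.590 kΩ.
Then V_out = V_in · R2'/(R1 + R2') = 6.33 × 1.590/4.310 = 2.335 V.
(Unloaded it would be 2.46 V; the load pulls it down.)

V_out ≈ 2.33 V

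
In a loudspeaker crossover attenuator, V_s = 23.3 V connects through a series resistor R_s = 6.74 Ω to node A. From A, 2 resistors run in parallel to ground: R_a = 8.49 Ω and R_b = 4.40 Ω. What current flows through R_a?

Equivalent of the parallel group: R_p = 2.898 Ω.
Node voltage V_A = V_s · R_p/(R_s + R_p) = 23.3 × 0.3007 = 7.006 V.
Branch current I = V_A/R_a = 7.006/8.49 = 0.8252 A.

I ≈ 0.825 A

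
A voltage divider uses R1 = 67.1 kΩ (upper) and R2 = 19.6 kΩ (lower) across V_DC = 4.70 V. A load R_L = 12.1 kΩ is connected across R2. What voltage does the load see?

First combine the lower leg with the load: R2 ‖ R_L = 7.481 kΩ.
Voltage divider with the loaded lower leg: V_out = 4.70 × 7.481/(67.1 + 7.481) = 4.70 × 0.1003 = 0.4715 V.

V_out ≈ 0.471 V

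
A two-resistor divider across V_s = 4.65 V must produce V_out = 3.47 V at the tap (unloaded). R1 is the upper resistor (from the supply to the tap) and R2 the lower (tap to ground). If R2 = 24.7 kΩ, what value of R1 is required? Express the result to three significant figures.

V_out/V_s = R2/(R1+R2) = 0.7462.
So R1 = R2 · (V_s/V_out − 1) = 24.7 × (4.65/3.47 − 1) = 24.7 × 0.3401 = 8.399 kΩ.

R1 ≈ 8.40 kΩ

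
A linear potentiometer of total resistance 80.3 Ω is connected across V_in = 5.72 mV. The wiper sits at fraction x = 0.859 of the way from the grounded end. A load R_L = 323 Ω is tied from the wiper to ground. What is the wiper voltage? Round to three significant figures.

Split the track: R_lower = x·R_p = 68.98 Ω, R_upper = (1−x)·R_p = 11.32 Ω.
R_L loads the lower segment: effective lower R = 56.84 Ω.
Then V_out = V_in · 56.84/(11.32 + 56.84) = 4.770 mV.

V_out ≈ 4.77 mV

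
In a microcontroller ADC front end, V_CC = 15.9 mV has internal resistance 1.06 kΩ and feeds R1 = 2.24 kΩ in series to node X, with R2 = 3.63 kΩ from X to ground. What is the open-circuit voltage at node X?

R1' = 1.06 + 2.24 = 3.300 kΩ (source resistance + R1).
V_th is the unloaded tap voltage: V_CC · R2/(R1'+R2) = 15.9 × 0.5238 = 8.329 mV.

V_th ≈ 8.33 mV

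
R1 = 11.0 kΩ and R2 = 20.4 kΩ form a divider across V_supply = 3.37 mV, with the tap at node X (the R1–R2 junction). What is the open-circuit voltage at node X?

V_th ≈ 2.19 mV

Open-circuit (no load on X): V_th = V_supply · R2/(R1 + R2) = 3.37 × 20.4/(11.00 + 20.4) = 2.189 mV.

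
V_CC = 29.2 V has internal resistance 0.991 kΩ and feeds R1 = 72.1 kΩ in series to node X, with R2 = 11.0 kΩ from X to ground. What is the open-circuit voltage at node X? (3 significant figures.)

V_th ≈ 3.82 V

R1' = 0.991 + 72.1 = 73.09 kΩ (source resistance + R1).
With X open, the divider is unloaded: V_th = 29.2 × 11.0/84.09 = 3.820 V.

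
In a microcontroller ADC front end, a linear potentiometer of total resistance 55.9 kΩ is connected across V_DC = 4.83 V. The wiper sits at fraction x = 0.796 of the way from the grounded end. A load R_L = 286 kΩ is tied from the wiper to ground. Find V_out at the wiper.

V_out ≈ 3.73 V

Split the track: R_lower = x·R_p = 44.50 kΩ, R_upper = (1−x)·R_p = 11.40 kΩ.
Lower segment in parallel with the load: 44.50 ‖ 286 = 38.51 kΩ.
Loaded-divider output: V_out = 4.83 × 0.7715 = 3.726 V.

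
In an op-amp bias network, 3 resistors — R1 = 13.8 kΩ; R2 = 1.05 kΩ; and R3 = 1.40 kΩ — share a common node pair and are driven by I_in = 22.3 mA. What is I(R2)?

I ≈ 12.2 mA

Conductances: ΣG = 1/13.8 + 1/1.05 + 1/1.40 = 1.739 (1/kΩ).
By the current-divider rule, I = I_in · G_k/ΣG = 22.3 × 0.5476 = 12.21 mA.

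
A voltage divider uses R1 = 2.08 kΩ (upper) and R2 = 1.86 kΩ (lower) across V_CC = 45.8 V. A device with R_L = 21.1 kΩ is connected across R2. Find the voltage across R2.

R2 ‖ R_L = (1.86 × 21.1)/(1.86 + 21.1) = 1.709 kΩ.
Voltage divider with the loaded lower leg: V_out = 45.8 × 1.709/(2.08 + 1.709) = 45.8 × 0.4511 = 20.66 V.

V_out ≈ 20.7 V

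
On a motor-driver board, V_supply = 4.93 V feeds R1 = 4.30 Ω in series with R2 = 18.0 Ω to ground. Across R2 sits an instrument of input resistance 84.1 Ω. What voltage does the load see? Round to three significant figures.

V_out ≈ 3.82 V

R2 ‖ R_L = (18.0 × 84.1)/(18.0 + 84.1) = 14.83 Ω.
Voltage divider with the loaded lower leg: V_out = 4.93 × 14.83/(4.30 + 14.83) = 4.93 × 0.7752 = 3.822 V.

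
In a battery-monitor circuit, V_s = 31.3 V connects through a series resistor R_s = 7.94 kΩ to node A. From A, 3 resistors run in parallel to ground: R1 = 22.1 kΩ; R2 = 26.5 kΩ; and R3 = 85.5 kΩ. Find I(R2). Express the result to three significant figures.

Equivalent of the parallel group: R_p = 10.56 kΩ.
V_A = 31.3 × 10.56/18.50 = 17.87 V.
I(R2) = V_A / R2 = 17.87/26.5 = 0.6743 mA.

I ≈ 0.674 mA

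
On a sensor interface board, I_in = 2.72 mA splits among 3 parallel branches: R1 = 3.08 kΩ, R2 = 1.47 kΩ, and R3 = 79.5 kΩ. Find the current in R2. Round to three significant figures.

ΣG = 1/3.08 + 1/1.47 + 1/79.5 = 1.018.
By the current-divider rule, I = I_in · G_k/ΣG = 2.72 × 0.6686 = 1.818 mA.

I ≈ 1.82 mA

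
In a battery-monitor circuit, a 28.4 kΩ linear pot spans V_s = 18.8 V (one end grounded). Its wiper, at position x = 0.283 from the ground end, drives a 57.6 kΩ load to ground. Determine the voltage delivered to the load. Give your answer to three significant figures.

V_out ≈ 4.84 V

Split the track: R_lower = x·R_p = 8.037 kΩ, R_upper = (1−x)·R_p = 20.36 kΩ.
Lower segment in parallel with the load: 8.037 ‖ 57.6 = 7.053 kΩ.
Then V_out = V_s · 7.053/(20.36 + 7.053) = 4.837 V.
(Unloaded: V_out = x·V_s = 5.32 V.)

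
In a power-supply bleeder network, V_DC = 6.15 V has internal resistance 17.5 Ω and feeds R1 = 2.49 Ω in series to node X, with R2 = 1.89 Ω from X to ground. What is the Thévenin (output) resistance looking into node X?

R_th ≈ 1.73 Ω

R1' = 17.5 + 2.49 = 19.99 Ω (source resistance + R1).
Looking into X with the source shorted: R_th = R1'·R2/(R1'+R2) = 19.99 × 1.89/21.88 = 1.727 Ω.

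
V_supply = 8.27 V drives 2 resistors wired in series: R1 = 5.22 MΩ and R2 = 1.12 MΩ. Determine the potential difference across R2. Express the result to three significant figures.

V ≈ 1.46 V

ΣR = 5.22 + 1.12 = 6.340 MΩ.
By the voltage-divider rule, V = 8.27 × 1.120/6.340 = 1.461 V.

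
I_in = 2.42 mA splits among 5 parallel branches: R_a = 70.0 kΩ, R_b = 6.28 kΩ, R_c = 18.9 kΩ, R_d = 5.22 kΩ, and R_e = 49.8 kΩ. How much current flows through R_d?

I ≈ 1.06 mA

Total conductance ΣG = 1/70.0 + 1/6.28 + 1/18.9 + 1/5.22 + 1/49.8 = 0.4381 (units of 1/kΩ).
Current divider: I(R_d) = I_in · G_k/ΣG = 2.42 × (0.1916/0.4381) = 2.42 × 0.4373 = 1.058 mA.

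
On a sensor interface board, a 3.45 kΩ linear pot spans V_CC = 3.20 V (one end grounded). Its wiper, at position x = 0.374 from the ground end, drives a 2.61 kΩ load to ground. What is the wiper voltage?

The pot divides into 2.160 kΩ above the wiper and 1.290 kΩ below.
Lower segment in parallel with the load: 1.290 ‖ 2.61 = 0.8634 kΩ.
Then V_out = V_CC · 0.8634/(2.160 + 0.8634) = 0.9140 V.

V_out ≈ 0.914 V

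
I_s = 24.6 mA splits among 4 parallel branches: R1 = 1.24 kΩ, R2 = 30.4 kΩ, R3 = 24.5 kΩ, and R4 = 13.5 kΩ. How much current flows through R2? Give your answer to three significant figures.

Total conductance ΣG = 1/1.24 + 1/30.4 + 1/24.5 + 1/13.5 = 0.9542 (units of 1/kΩ).
R2 takes the fraction G_k/ΣG = 0.03289/0.9542 = 0.03447, so I = 24.6 × 0.03447 = 0.8480 mA.

I ≈ 0.848 mA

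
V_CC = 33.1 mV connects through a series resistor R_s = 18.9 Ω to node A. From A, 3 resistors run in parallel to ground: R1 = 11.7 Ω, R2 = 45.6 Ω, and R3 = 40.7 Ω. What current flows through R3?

I ≈ 0.233 mA

Parallel bank: R_p = 1/(1/11.7 + 1/45.6 + 1/40.7) = 7.577 Ω.
V_A by voltage divider: V_A = 33.1 × 7.577/(18.9 + 7.577) = 9.473 mV.
Branch current I = V_A/R3 = 9.473/40.7 = 0.2327 mA.
(Check via current divider: I_total = 1.250 mA; share G_k/ΣG = 0.1862 → same result.)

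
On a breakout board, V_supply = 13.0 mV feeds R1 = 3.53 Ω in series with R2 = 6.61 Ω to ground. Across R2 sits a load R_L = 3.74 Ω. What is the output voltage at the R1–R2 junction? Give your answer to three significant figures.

V_out ≈ 5.25 mV

The load sits in parallel with R2, giving an effective lower resistance R2' = R2·R_L/(R2+R_L) = 2.389 Ω.
Voltage divider with the loaded lower leg: V_out = 13.0 × 2.389/(3.53 + 2.389) = 13.0 × 0.4036 = 5.246 mV.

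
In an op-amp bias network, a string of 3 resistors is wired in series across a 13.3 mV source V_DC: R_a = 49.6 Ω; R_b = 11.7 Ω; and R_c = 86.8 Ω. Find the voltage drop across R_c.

Series total: ΣR = 49.6 + 11.7 + 86.8 = 148.1 Ω.
Voltage divider: V = V_DC · (86.80 / 148.1) = 13.3 × 0.5861 = 7.795 mV.

V ≈ 7.80 mV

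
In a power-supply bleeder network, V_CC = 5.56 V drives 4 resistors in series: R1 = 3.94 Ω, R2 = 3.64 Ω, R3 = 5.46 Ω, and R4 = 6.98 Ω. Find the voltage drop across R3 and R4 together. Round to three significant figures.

V ≈ 3.45 V

Series total: ΣR = 3.94 + 3.64 + 5.46 + 6.98 = 20.02 Ω.
R_{R3..R4} = 5.46 + 6.98 = 12.44 Ω.
V = V_CC · R/ΣR = 5.56 × 0.6214 = 3.455 V.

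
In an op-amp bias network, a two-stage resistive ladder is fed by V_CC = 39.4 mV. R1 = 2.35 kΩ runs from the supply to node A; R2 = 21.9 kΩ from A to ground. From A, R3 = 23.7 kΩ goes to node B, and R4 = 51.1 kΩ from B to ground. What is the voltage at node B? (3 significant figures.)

Node A sees R2 in parallel with the series input of stage 2, R3 + R4 = 74.80 kΩ.
R2 ‖ (R3+R4) = 16.94 kΩ.
V_A = 39.4 × 16.94/(2.35 + 16.94) = 34.60 mV.
V_B = V_A × 0.6832 = 23.64 mV.

V_B ≈ 23.6 mV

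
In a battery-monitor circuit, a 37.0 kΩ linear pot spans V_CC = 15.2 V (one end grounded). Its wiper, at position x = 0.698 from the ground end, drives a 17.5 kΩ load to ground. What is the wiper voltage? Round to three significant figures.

V_out ≈ 7.34 V

Lower segment x·R_p = 25.83 kΩ; upper segment (1−x)·R_p = 11.17 kΩ.
(x·R_p) ‖ R_L = 10.43 kΩ.
Then V_out = V_CC · 10.43/(11.17 + 10.43) = 7.339 V.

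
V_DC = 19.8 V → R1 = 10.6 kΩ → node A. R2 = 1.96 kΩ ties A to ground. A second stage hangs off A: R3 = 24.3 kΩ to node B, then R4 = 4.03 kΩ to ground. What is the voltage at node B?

The second stage (R3 + R4 = 28.33 kΩ) loads node A in parallel with R2.
R2 ‖ (R3+R4) = 1.833 kΩ.
V_A = 19.8 × 1.833/(10.6 + 1.833) = 2.919 V.
V_B = V_A × 0.1423 = 0.4153 V.

V_B ≈ 0.415 V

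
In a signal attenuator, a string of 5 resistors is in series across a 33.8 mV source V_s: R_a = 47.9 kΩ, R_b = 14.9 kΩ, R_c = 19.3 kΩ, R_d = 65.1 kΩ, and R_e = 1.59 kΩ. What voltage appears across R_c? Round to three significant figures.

V ≈ 4.38 mV

ΣR = 47.9 + 14.9 + 19.3 + 65.1 + 1.59 = 148.8 kΩ.
V = V_s · R/ΣR = 33.8 × 0.1297 = 4.384 mV.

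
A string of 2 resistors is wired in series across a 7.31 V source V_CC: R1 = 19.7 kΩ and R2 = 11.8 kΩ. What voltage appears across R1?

V ≈ 4.57 V

Series total: ΣR = 19.7 + 11.8 = 31.50 kΩ.
V = V_CC · R/ΣR = 7.31 × 0.6254 = 4.572 V.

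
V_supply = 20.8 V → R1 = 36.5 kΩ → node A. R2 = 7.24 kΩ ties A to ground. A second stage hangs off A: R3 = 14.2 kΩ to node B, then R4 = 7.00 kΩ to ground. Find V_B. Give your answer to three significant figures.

V_B ≈ 0.885 V

Node A sees R2 in parallel with the series input of stage 2, R3 + R4 = 21.20 kΩ.
R2 ‖ (R3+R4) = 5.397 kΩ.
V_A = 20.8 × 5.397/(36.5 + 5.397) = 2.679 V.
Then the unloaded second divider: V_B = V_A × R4/(R3+R4) = 2.679 × 0.3302 = 0.8847 V.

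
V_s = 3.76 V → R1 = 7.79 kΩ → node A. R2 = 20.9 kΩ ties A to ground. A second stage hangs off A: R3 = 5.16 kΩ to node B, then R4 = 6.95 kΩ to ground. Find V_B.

Node A sees R2 in parallel with the series input of stage 2, R3 + R4 = 12.11 kΩ.
Effective lower resistance at A: R2 ‖ 12.11 = 7.667 kΩ.
So V_A = 3.76 × 0.4960 = 1.865 V.
V_B = V_A × 0.5739 = 1.070 V.

V_B ≈ 1.07 V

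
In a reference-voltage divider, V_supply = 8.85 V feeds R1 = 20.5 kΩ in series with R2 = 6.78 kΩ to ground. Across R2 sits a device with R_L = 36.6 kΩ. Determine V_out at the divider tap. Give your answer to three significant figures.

V_out ≈ 1.93 V

R2 ‖ R_L = (6.78 × 36.6)/(6.78 + 36.6) = 5.720 kΩ.
Then V_out = V_supply · R2'/(R1 + R2') = 8.85 × 5.720/26.22 = 1.931 V.
(Unloaded it would be 2.20 V; the load pulls it down.)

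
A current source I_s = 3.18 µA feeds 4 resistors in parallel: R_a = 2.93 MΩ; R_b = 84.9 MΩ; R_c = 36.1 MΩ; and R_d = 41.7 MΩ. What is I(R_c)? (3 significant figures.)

ΣG = 1/2.93 + 1/84.9 + 1/36.1 + 1/41.7 = 0.4048.
Current divider: I(R_c) = I_s · G_k/ΣG = 3.18 × (0.02770/0.4048) = 3.18 × 0.06844 = 0.2176 µA.

I ≈ 0.218 µA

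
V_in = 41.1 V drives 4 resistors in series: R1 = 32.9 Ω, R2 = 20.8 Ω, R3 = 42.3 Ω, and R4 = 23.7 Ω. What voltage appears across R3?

V ≈ 14.5 V

ΣR = 32.9 + 20.8 + 42.3 + 23.7 = 119.7 Ω.
V = V_in · R/ΣR = 41.1 × 0.3534 = 14.52 V.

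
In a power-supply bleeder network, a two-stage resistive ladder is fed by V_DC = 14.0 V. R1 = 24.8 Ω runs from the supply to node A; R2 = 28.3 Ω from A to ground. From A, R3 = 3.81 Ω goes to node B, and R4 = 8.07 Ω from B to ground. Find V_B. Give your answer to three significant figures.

Looking into the second stage from A: R3 + R4 = 11.88 Ω appears in parallel with R2.
R2 ‖ (R3+R4) = 8.367 Ω.
So V_A = 14.0 × 0.2523 = 3.532 V.
Then the unloaded second divider: V_B = V_A × R4/(R3+R4) = 3.532 × 0.6793 = 2.399 V.

V_B ≈ 2.40 V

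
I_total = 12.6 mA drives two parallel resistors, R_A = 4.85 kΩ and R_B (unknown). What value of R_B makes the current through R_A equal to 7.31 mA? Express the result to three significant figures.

R_B ≈ 6.70 kΩ

The fraction through R_A equals R_B/(R_A+R_B).
With f = 0.5802, R_B = R_A · f/(1−f) = 4.85 × 1.382 = 6.702 kΩ.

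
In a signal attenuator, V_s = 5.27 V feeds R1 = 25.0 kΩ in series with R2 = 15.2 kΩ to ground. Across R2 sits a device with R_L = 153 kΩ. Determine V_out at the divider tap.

The load sits in parallel with R2, giving an effective lower resistance R2' = R2·R_L/(R2+R_L) = 13.83 kΩ.
Now apply the divider: V_out = 5.27 × 0.3561 = 1.877 V.
(Unloaded it would be 1.99 V; the load pulls it down.)

V_out ≈ 1.88 V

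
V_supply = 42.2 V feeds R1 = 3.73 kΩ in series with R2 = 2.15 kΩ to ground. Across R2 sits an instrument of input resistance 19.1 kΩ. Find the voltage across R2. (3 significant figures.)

The load sits in parallel with R2, giving an effective lower resistance R2' = R2·R_L/(R2+R_L) = 1.932 kΩ.
Now apply the divider: V_out = 42.2 × 0.3413 = 14.40 V.
(Unloaded it would be 15.4 V; the load pulls it down.)

V_out ≈ 14.4 V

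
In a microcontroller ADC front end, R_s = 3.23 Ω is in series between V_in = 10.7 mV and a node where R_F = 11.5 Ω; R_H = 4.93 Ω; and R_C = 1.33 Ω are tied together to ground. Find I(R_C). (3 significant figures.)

Combine the parallel branches: R_p = (1/11.5 + 1/4.93 + 1/1.33)⁻¹ = 0.9600 Ω.
V_A by voltage divider: V_A = 10.7 × 0.9600/(3.23 + 0.9600) = 2.452 mV.
I(R_C) = V_A / R_C = 2.452/1.33 = 1.843 mA.
(Check via current divider: I_total = 2.554 mA; share G_k/ΣG = 0.7218 → same result.)

I ≈ 1.84 mA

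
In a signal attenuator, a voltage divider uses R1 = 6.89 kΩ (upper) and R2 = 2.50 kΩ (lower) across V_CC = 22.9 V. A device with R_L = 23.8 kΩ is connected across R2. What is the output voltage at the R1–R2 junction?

V_out ≈ 5.66 V

First combine the lower leg with the load: R2 ‖ R_L = 2.262 kΩ.
Voltage divider with the loaded lower leg: V_out = 22.9 × 2.262/(6.89 + 2.262) = 22.9 × 0.2472 = 5.661 V.
(Unloaded it would be 6.10 V; the load pulls it down.)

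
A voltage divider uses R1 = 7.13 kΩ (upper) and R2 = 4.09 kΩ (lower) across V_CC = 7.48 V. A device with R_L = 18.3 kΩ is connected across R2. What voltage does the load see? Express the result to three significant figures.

First combine the lower leg with the load: R2 ‖ R_L = 3.343 kΩ.
Voltage divider with the loaded lower leg: V_out = 7.48 × 3.343/(7.13 + 3.343) = 7.48 × 0.3192 = 2.388 V.
(Unloaded it would be 2.73 V; the load pulls it down.)

V_out ≈ 2.39 V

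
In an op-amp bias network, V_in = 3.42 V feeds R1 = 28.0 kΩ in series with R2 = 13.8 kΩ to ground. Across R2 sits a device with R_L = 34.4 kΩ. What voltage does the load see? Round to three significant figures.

The load sits in parallel with R2, giving an effective lower resistance R2' = R2·R_L/(R2+R_L) = 9.849 kΩ.
Now apply the divider: V_out = 3.42 × 0.2602 = 0.8899 V.

V_out ≈ 0.890 V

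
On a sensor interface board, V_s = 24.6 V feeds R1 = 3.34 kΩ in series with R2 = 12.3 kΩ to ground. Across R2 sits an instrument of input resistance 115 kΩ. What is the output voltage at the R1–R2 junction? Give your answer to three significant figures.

R2 ‖ R_L = (12.3 × 115)/(12.3 + 115) = 11.11 kΩ.
Voltage divider with the loaded lower leg: V_out = 24.6 × 11.11/(3.34 + 11.11) = 24.6 × 0.7689 = 18.91 V.

V_out ≈ 18.9 V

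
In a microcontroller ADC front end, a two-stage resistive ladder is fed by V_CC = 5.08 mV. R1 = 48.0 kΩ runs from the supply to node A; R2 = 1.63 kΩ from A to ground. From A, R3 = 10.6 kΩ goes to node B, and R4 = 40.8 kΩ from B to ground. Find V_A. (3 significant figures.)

The second stage (R3 + R4 = 51.40 kΩ) loads node A in parallel with R2.
Effective lower resistance at A: R2 ‖ 51.40 = 1.580 kΩ.
V_A = 5.08 × 1.580/(48.0 + 1.580) = 0.1619 mV.

V_A ≈ 0.162 mV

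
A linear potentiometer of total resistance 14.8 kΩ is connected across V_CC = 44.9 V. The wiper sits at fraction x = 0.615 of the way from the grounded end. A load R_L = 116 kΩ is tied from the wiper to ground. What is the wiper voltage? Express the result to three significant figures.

Split the track: R_lower = x·R_p = 9.102 kΩ, R_upper = (1−x)·R_p = 5.698 kΩ.
Lower segment in parallel with the load: 9.102 ‖ 116 = 8.440 kΩ.
Loaded-divider output: V_out = 44.9 × 0.5970 = 26.80 V.

V_out ≈ 26.8 V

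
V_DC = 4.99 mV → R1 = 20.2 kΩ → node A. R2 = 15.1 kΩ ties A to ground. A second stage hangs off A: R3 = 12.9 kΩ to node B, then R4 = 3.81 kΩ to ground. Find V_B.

Looking into the second stage from A: R3 + R4 = 16.71 kΩ appears in parallel with R2.
R2 ‖ (R3+R4) = 7.932 kΩ.
First divider: V_A = V_DC · 7.932/(20.2 + 7.932) = 1.407 mV.
Then the unloaded second divider: V_B = V_A × R4/(R3+R4) = 1.407 × 0.2280 = 0.3208 mV.

V_B ≈ 0.321 mV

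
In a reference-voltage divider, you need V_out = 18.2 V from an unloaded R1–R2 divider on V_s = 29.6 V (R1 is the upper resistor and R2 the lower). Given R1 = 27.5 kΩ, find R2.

R2 ≈ 43.9 kΩ

Required fraction k = V_out/V_s = 0.6149.
Rearranging, R2 = R1·k/(1−k) = 27.5 × 1.596 = 43.90 kΩ.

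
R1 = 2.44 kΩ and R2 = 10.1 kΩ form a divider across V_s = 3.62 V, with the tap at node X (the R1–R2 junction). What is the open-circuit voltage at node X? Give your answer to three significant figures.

V_th ≈ 2.92 V

Open-circuit (no load on X): V_th = V_s · R2/(R1 + R2) = 3.62 × 10.1/(2.440 + 10.1) = 2.916 V.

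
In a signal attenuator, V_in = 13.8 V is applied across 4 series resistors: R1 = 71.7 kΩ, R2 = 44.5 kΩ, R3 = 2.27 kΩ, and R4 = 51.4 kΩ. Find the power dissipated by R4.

P ≈ 0.339 mW

ΣR = 169.9 kΩ → I = 13.8/169.9 = 0.08124 mA.
P = I²R = 0.006600 × 51.4 = 0.3392 mW.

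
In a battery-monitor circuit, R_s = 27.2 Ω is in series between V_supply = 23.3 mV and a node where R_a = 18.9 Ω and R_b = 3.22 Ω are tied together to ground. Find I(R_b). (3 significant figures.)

Parallel bank: R_p = 1/(1/18.9 + 1/3.22) = 2.751 Ω.
V_A by voltage divider: V_A = 23.3 × 2.751/(27.2 + 2.751) = 2.140 mV.
Branch current I = V_A/R_b = 2.140/3.22 = 0.6647 mA.
(Check via current divider: I_total = 0.7779 mA; share G_k/ΣG = 0.8544 → same result.)

I ≈ 0.665 mA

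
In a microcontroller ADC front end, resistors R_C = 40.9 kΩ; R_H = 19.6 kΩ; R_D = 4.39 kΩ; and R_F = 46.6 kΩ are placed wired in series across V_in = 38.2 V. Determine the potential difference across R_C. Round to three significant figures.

Series total: ΣR = 40.9 + 19.6 + 4.39 + 46.6 = 111.5 kΩ.
By the voltage-divider rule, V = 38.2 × 40.90/111.5 = 14.01 V.

V ≈ 14.0 V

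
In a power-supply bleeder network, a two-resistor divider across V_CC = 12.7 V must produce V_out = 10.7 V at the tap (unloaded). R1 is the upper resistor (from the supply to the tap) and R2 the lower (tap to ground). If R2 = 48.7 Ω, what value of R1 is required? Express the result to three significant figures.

The divider ratio is R2/(R1+R2) = 10.7/12.7 = 0.8425.
So R1 = R2 · (V_CC/V_out − 1) = 48.7 × (12.7/10.7 − 1) = 48.7 × 0.1869 = 9.103 Ω.

R1 ≈ 9.10 Ω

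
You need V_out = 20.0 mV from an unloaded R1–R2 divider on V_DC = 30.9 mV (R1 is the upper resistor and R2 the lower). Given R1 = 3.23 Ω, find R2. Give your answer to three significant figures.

R2 ≈ 5.93 Ω

Required fraction k = V_out/V_DC = 0.6472.
R2 = R1 · 0.6472/(1 − 0.6472) = 5.927 Ω.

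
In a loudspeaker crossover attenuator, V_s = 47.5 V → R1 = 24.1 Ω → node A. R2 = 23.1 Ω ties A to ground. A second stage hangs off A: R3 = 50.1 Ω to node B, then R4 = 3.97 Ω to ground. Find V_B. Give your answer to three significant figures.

V_B ≈ 1.40 V

The second stage (R3 + R4 = 54.07 Ω) loads node A in parallel with R2.
R2 ‖ (R3+R4) = 16.19 Ω.
First divider: V_A = V_s · 16.19/(24.1 + 16.19) = 19.08 V.
Then the unloaded second divider: V_B = V_A × R4/(R3+R4) = 19.08 × 0.07342 = 1.401 V.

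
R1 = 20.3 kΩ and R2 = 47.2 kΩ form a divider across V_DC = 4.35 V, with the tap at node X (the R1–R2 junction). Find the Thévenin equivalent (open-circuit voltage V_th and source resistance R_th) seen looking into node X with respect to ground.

V_th ≈ 3.04 V, R_th ≈ 14.2 kΩ

Open-circuit (no load on X): V_th = V_DC · R2/(R1 + R2) = 4.35 × 47.2/(20.30 + 47.2) = 3.042 V.
Zeroing V_DC shorts the top of R1 to ground, so R_th = R1 ‖ R2 = 14.19 kΩ.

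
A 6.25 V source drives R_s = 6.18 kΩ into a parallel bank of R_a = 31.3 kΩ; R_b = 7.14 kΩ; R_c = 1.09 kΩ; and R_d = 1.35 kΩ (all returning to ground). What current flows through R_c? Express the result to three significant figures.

Parallel bank: R_p = 1/(1/31.3 + 1/7.14 + 1/1.09 + 1/1.35) = 0.5464 kΩ.
V_A = 6.25 × 0.5464/6.726 = 0.5077 V.
I(R_c) = V_A / R_c = 0.5077/1.09 = 0.4658 mA.

I ≈ 0.466 mA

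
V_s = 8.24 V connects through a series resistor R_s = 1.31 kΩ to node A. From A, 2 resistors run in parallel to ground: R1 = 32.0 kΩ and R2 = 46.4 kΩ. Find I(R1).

Parallel bank: R_p = 1/(1/32.0 + 1/46.4) = 18.94 kΩ.
V_A by voltage divider: V_A = 8.24 × 18.94/(1.31 + 18.94) = 7.707 V.
I(R1) = V_A / R1 = 7.707/32.0 = 0.2408 mA.

I ≈ 0.241 mA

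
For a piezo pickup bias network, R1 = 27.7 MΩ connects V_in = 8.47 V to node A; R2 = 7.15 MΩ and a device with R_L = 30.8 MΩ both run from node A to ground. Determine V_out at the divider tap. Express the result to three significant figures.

V_out ≈ 1.47 V

The load sits in parallel with R2, giving an effective lower resistance R2' = R2·R_L/(R2+R_L) = 5.803 MΩ.
Then V_out = V_in · R2'/(R1 + R2') = 8.47 × 5.803/33.50 = 1.467 V.
(Unloaded it would be 1.74 V; the load pulls it down.)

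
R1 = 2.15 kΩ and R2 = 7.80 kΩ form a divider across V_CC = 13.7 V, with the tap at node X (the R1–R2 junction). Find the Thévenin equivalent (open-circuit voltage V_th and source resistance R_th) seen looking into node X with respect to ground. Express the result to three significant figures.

V_th ≈ 10.7 V, R_th ≈ 1.69 kΩ

Open-circuit (no load on X): V_th = V_CC · R2/(R1 + R2) = 13.7 × 7.80/(2.150 + 7.80) = 10.74 V.
With V_CC suppressed (replaced by a short), R_th = R1 ‖ R2 = (2.150 × 7.80)/(2.150 + 7.80) = 1.685 kΩ.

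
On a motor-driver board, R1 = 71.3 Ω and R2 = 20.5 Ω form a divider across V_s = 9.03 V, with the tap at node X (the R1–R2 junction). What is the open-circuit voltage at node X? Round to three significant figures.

Open-circuit (no load on X): V_th = V_s · R2/(R1 + R2) = 9.03 × 20.5/(71.30 + 20.5) = 2.017 V.

V_th ≈ 2.02 V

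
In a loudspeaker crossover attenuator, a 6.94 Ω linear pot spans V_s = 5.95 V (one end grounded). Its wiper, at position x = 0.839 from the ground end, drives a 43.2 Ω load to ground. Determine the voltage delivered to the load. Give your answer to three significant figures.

Lower segment x·R_p = 5.823 Ω; upper segment (1−x)·R_p = 1.117 Ω.
Lower segment in parallel with the load: 5.823 ‖ 43.2 = 5.131 Ω.
V_out = 5.95 × 5.131/(1.117 + 5.131) = 4.886 V.

V_out ≈ 4.89 V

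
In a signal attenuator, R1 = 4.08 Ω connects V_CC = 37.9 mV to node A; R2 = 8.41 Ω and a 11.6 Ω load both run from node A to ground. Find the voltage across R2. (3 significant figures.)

The load sits in parallel with R2, giving an effective lower resistance R2' = R2·R_L/(R2+R_L) = 4.875 Ω.
Now apply the divider: V_out = 37.9 × 0.5444 = 20.63 mV.
(Unloaded it would be 25.5 mV; the load pulls it down.)

V_out ≈ 20.6 mV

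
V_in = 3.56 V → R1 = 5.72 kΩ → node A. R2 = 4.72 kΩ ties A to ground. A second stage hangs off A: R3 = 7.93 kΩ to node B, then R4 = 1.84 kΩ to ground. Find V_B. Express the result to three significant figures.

The second stage (R3 + R4 = 9.770 kΩ) loads node A in parallel with R2.
R2 ‖ (R3+R4) = 3.182 kΩ.
So V_A = 3.56 × 0.3575 = 1.273 V.
Then the unloaded second divider: V_B = V_A × R4/(R3+R4) = 1.273 × 0.1883 = 0.2397 V.

V_B ≈ 0.240 V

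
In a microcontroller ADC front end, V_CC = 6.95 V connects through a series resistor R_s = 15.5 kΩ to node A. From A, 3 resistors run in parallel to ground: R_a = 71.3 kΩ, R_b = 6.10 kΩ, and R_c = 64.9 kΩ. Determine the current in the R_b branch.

Combine the parallel branches: R_p = (1/71.3 + 1/6.10 + 1/64.9)⁻¹ = 5.171 kΩ.
Node voltage V_A = V_CC · R_p/(R_s + R_p) = 6.95 × 0.2502 = 1.739 V.
I(R_b) = V_A / R_b = 1.739/6.10 = 0.2850 mA.

I ≈ 0.285 mA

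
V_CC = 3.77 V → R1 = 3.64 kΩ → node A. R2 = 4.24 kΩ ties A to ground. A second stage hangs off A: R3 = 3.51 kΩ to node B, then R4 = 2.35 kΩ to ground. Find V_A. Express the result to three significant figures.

V_A ≈ 1.52 V

The second stage (R3 + R4 = 5.860 kΩ) loads node A in parallel with R2.
Effective lower resistance at A: R2 ‖ 5.860 = 2.460 kΩ.
First divider: V_A = V_CC · 2.460/(3.64 + 2.460) = 1.520 V.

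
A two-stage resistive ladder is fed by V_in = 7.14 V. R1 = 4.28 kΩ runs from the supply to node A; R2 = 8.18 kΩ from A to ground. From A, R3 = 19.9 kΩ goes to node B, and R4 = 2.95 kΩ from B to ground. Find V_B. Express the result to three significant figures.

Looking into the second stage from A: R3 + R4 = 22.85 kΩ appears in parallel with R2.
Effective lower resistance at A: R2 ‖ 22.85 = 6.024 kΩ.
First divider: V_A = V_in · 6.024/(4.28 + 6.024) = 4.174 V.
Stage 2 is unloaded, so V_B = V_A · R4/(R3+R4) = 4.174 × 2.95/22.85 = 0.5389 V.

V_B ≈ 0.539 V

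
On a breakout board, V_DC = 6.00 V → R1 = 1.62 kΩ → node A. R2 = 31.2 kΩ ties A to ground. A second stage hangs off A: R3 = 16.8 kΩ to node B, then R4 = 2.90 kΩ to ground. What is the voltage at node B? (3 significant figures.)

Looking into the second stage from A: R3 + R4 = 19.70 kΩ appears in parallel with R2.
R2 ‖ (R3+R4) = 12.08 kΩ.
V_A = 6.00 × 12.08/(1.62 + 12.08) = 5.290 V.
Stage 2 is unloaded, so V_B = V_A · R4/(R3+R4) = 5.290 × 2.90/19.70 = 0.7788 V.

V_B ≈ 0.779 V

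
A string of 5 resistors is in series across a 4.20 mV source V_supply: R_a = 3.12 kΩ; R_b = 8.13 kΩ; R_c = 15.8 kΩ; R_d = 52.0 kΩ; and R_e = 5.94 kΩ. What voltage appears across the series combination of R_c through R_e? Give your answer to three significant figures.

ΣR = 3.12 + 8.13 + 15.8 + 52.0 + 5.94 = 84.99 kΩ.
R_{R_c..R_e} = 15.8 + 52.0 + 5.94 = 73.74 kΩ.
Voltage divider: V = V_supply · (73.74 / 84.99) = 4.20 × 0.8676 = 3.644 mV.

V ≈ 3.64 mV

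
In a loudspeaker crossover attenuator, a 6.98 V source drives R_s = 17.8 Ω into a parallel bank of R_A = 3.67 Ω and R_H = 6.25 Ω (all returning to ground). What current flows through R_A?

I ≈ 0.219 A

Combine the parallel branches: R_p = (1/3.67 + 1/6.25)⁻¹ = 2.312 Ω.
V_A by voltage divider: V_A = 6.98 × 2.312/(17.8 + 2.312) = 0.8025 V.
I(R_A) = V_A / R_A = 0.8025/3.67 = 0.2187 A.
(Equivalently: I_total = 0.3471 A, then current-divider fraction G_k/ΣG = 0.6300.)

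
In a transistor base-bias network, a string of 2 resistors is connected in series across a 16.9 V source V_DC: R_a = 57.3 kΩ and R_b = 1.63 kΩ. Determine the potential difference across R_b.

Series total: ΣR = 57.3 + 1.63 = 58.93 kΩ.
V = V_DC · R/ΣR = 16.9 × 0.02766 = 0.4675 V.

V ≈ 0.467 V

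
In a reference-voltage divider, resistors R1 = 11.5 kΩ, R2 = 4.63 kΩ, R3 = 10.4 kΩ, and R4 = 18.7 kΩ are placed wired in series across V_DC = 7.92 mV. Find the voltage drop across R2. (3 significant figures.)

Total series resistance ΣR = 11.5 + 4.63 + 10.4 + 18.7 = 45.23 kΩ.
V = V_DC · R/ΣR = 7.92 × 0.1024 = 0.8107 mV.

V ≈ 0.811 mV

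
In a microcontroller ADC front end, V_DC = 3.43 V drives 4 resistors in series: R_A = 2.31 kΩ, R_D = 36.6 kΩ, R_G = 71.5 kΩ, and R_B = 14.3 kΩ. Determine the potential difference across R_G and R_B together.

V ≈ 2.36 V

Series total: ΣR = 2.31 + 36.6 + 71.5 + 14.3 = 124.7 kΩ.
R_{R_G..R_B} = 71.5 + 14.3 = 85.80 kΩ.
By the voltage-divider rule, V = 3.43 × 85.80/124.7 = 2.360 V.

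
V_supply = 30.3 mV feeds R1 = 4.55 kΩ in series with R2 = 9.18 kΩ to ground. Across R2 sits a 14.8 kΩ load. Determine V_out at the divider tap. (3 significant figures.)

V_out ≈ 16.8 mV

R2 ‖ R_L = (9.18 × 14.8)/(9.18 + 14.8) = 5.666 kΩ.
Now apply the divider: V_out = 30.3 × 0.5546 = 16.80 mV.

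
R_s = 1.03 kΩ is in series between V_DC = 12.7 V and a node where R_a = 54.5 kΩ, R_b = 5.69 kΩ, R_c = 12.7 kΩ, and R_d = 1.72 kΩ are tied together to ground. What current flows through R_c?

Combine the parallel branches: R_p = (1/54.5 + 1/5.69 + 1/12.7 + 1/1.72)⁻¹ = 1.171 kΩ.
V_A = 12.7 × 1.171/2.201 = 6.756 V.
Branch current I = V_A/R_c = 6.756/12.7 = 0.5320 mA.

I ≈ 0.532 mA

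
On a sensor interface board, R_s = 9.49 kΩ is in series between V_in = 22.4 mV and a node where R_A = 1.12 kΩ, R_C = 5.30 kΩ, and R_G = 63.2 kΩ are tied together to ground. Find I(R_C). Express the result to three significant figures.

I ≈ 0.370 µA

Combine the parallel branches: R_p = (1/1.12 + 1/5.30 + 1/63.2)⁻¹ = 0.9113 kΩ.
Node voltage V_A = V_in · R_p/(R_s + R_p) = 22.4 × 0.08761 = 1.963 mV.
Branch current I = V_A/R_C = 1.963/5.30 = 0.3703 µA.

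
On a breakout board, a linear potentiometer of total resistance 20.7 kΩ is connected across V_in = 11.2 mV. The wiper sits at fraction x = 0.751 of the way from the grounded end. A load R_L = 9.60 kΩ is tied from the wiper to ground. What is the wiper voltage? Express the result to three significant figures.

V_out ≈ 5.99 mV

Split the track: R_lower = x·R_p = 15.55 kΩ, R_upper = (1−x)·R_p = 5.154 kΩ.
(x·R_p) ‖ R_L = 5.935 kΩ.
V_out = 11.2 × 5.935/(5.154 + 5.935) = 5.994 mV.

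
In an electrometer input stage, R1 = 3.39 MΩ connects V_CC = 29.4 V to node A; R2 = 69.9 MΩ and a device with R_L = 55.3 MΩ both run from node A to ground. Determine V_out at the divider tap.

V_out ≈ 26.5 V

The load sits in parallel with R2, giving an effective lower resistance R2' = R2·R_L/(R2+R_L) = 30.87 MΩ.
Now apply the divider: V_out = 29.4 × 0.9011 = 26.49 V.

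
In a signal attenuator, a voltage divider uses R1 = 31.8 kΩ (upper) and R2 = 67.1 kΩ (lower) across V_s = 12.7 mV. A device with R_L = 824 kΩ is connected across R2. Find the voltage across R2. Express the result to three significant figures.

V_out ≈ 8.40 mV

First combine the lower leg with the load: R2 ‖ R_L = 62.05 kΩ.
Voltage divider with the loaded lower leg: V_out = 12.7 × 62.05/(31.8 + 62.05) = 12.7 × 0.6612 = 8.397 mV.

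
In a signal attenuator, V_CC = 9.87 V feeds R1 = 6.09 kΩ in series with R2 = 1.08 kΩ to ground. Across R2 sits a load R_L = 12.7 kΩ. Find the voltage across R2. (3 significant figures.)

V_out ≈ 1.39 V

R2 ‖ R_L = (1.08 × 12.7)/(1.08 + 12.7) = 0.9954 kΩ.
Voltage divider with the loaded lower leg: V_out = 9.87 × 0.9954/(6.09 + 0.9954) = 9.87 × 0.1405 = 1.387 V.
(Unloaded it would be 1.49 V; the load pulls it down.)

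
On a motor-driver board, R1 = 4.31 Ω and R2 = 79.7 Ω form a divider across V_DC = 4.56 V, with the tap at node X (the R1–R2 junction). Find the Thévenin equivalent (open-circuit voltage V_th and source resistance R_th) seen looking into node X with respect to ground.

V_th ≈ 4.33 V, R_th ≈ 4.09 Ω

With X open, the divider is unloaded: V_th = 4.56 × 79.7/84.01 = 4.326 V.
Looking into X with the source shorted: R_th = R1·R2/(R1+R2) = 4.310 × 79.7/84.01 = 4.089 Ω.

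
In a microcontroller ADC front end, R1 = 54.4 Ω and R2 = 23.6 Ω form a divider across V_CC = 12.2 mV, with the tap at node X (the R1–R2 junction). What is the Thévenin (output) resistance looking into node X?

Looking into X with the source shorted: R_th = R1·R2/(R1+R2) = 54.40 × 23.6/78.00 = 16.46 Ω.

R_th ≈ 16.5 Ω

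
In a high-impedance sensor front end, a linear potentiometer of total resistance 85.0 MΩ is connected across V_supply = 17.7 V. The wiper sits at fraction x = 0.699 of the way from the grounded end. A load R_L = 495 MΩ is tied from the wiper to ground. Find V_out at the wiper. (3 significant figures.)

V_out ≈ 11.9 V

Lower segment x·R_p = 59.41 MΩ; upper segment (1−x)·R_p = 25.59 MΩ.
(x·R_p) ‖ R_L = 53.05 MΩ.
V_out = 17.7 × 53.05/(25.59 + 53.05) = 11.94 V.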